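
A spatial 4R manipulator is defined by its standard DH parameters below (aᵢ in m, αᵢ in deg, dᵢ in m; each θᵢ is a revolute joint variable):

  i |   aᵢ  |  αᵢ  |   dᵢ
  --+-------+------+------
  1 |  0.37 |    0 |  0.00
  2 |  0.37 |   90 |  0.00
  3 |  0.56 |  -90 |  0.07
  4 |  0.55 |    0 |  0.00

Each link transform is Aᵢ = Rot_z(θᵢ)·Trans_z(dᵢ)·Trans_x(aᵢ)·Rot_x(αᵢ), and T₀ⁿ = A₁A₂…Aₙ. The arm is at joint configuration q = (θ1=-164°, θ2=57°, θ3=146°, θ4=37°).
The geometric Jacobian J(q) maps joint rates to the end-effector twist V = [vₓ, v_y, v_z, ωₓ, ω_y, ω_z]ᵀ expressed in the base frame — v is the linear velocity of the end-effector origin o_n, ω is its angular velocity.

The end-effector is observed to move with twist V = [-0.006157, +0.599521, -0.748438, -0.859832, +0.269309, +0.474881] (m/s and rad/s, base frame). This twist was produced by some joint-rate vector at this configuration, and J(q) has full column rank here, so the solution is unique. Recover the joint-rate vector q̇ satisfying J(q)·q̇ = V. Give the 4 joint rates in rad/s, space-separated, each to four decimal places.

0.1780 0.3060 0.9010 0.0110

o_n = [0.0280, 0.2601, 0.5588]
J₁: ẑ×o_n = [-0.2601, 0.0280, 0.0000], ω = ẑ
J2: z=[0.0000, 0.0000, 1.0000] o=[-0.3557, -0.1020, 0.0000] → [-0.3621, 0.3836, 0.0000, 0.0000, 0.0000, 1.0000]
J3: z=[-0.9563, 0.2924, 0.0000] o=[-0.4638, -0.4558, 0.0000] → [0.1634, 0.5344, -0.8284, -0.9563, 0.2924, 0.0000]
J4: z=[0.1635, 0.5348, -0.8290] o=[-0.3950, 0.0086, 0.3131] → [0.3398, -0.3908, -0.1851, 0.1635, 0.5348, -0.8290]
q̇ = J⁺·V = [0.1780, 0.3060, 0.9010, 0.0110]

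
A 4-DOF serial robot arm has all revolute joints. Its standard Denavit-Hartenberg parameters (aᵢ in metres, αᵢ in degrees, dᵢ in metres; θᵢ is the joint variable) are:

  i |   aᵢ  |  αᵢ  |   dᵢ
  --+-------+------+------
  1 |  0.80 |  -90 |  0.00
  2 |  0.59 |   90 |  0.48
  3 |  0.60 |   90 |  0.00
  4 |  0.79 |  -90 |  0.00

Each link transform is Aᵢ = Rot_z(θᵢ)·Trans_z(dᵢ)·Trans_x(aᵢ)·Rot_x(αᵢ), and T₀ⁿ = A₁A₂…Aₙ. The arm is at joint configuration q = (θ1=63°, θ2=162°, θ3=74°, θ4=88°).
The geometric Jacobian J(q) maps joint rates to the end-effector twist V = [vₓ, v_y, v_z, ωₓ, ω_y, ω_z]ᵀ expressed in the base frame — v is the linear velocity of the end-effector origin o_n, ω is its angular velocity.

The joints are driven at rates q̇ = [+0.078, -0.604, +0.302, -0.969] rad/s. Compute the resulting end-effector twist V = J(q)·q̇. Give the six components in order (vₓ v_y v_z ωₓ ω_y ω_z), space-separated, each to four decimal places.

-0.5079 0.7929 -0.2744 0.7447 0.7195 0.0786

o_n = [-0.8207, 0.7754, -0.9867]
J₁: ẑ×o_n = [-0.7754, -0.8207, 0.0000], ω = ẑ
J2: z=[-0.8910, 0.4540, 0.0000] o=[0.3632, 0.7128, 0.0000] → [-0.4479, -0.8791, 0.4817, -0.8910, 0.4540, 0.0000]
J3: z=[0.1403, 0.2753, -0.9511] o=[-0.3192, 0.4308, -0.1823] → [0.1063, 0.5897, 0.1864, 0.1403, 0.2753, -0.9511]
J4: z=[-0.1694, -0.9397, -0.2970] o=[-0.9045, 0.5525, -0.2334] → [0.7740, -0.1525, 0.0410, -0.1694, -0.9397, -0.2970]
V = J·q̇ = [-0.5079, 0.7929, -0.2744, 0.7447, 0.7195, 0.0786]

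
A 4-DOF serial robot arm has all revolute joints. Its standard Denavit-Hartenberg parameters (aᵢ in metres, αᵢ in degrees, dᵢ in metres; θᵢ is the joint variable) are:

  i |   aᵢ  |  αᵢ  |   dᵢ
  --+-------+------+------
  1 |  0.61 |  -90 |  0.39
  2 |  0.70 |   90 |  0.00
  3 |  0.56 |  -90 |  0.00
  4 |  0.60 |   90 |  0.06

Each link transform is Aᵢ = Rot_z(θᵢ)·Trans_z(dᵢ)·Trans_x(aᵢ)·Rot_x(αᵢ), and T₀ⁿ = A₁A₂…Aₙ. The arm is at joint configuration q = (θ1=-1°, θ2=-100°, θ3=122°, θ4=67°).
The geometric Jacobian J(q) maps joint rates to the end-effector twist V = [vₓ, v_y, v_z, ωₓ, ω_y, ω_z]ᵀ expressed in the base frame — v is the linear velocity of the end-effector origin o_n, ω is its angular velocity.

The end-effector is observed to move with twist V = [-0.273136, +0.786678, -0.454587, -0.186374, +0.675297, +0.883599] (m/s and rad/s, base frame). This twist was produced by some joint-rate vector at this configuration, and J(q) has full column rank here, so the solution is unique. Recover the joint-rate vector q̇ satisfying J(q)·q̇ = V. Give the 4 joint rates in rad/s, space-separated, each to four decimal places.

0.6180 0.4870 0.1490 -0.3490

o_n = [1.1253, 0.6224, 0.7106]
J₁: ẑ×o_n = [-0.6224, 1.1253, 0.0000], ω = ẑ
J2: z=[0.0175, 0.9998, 0.0000] o=[0.6099, -0.0106, 0.3900] → [0.3205, -0.0056, -0.5043, 0.0175, 0.9998, 0.0000]
J3: z=[-0.9847, 0.0172, -0.1736] o=[0.4884, -0.0085, 1.0794] → [0.1032, -0.4737, -0.6322, -0.9847, 0.0172, -0.1736]
J4: z=[0.1380, -0.5324, -0.8352] o=[0.5482, 0.4654, 0.7871] → [0.1719, -0.4715, 0.3289, 0.1380, -0.5324, -0.8352]
q̇ = J⁺·V = [0.6180, 0.4870, 0.1490, -0.3490]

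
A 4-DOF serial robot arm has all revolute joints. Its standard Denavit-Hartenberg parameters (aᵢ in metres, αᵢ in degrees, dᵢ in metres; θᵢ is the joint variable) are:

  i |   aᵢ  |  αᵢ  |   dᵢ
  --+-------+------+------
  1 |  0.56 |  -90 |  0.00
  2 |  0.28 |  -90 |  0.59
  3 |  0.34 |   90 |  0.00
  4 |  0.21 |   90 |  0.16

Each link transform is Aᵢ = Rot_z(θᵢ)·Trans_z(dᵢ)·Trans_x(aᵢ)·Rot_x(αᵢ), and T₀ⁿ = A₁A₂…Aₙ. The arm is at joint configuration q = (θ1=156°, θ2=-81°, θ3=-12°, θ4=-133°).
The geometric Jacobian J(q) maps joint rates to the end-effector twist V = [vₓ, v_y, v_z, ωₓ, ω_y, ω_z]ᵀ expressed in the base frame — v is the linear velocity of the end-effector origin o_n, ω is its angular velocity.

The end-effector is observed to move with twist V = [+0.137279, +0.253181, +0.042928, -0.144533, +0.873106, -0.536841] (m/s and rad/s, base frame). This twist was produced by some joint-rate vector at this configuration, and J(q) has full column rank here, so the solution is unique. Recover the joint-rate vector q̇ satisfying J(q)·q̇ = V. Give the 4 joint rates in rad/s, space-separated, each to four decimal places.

o_n = [-0.7560, -0.5253, 0.4578]
J₁: ẑ×o_n = [0.5253, -0.7560, 0.0000], ω = ẑ
J2: z=[-0.4067, -0.9135, 0.0000] o=[-0.5116, 0.2278, 0.0000] → [-0.4183, 0.1862, 0.0830, -0.4067, -0.9135, 0.0000]
J3: z=[-0.9023, 0.4017, -0.1564] o=[-0.7916, -0.2934, 0.2766] → [0.0365, 0.1580, 0.1950, -0.9023, 0.4017, -0.1564]
J4: z=[-0.3681, -0.9068, -0.2054] o=[-0.8679, -0.3368, 0.6050] → [0.0948, -0.0771, 0.1708, -0.3681, -0.9068, -0.2054]
q̇ = J⁺·V = [-0.4420, -0.8210, 0.4960, 0.0840]

-0.4420 -0.8210 0.4960 0.0840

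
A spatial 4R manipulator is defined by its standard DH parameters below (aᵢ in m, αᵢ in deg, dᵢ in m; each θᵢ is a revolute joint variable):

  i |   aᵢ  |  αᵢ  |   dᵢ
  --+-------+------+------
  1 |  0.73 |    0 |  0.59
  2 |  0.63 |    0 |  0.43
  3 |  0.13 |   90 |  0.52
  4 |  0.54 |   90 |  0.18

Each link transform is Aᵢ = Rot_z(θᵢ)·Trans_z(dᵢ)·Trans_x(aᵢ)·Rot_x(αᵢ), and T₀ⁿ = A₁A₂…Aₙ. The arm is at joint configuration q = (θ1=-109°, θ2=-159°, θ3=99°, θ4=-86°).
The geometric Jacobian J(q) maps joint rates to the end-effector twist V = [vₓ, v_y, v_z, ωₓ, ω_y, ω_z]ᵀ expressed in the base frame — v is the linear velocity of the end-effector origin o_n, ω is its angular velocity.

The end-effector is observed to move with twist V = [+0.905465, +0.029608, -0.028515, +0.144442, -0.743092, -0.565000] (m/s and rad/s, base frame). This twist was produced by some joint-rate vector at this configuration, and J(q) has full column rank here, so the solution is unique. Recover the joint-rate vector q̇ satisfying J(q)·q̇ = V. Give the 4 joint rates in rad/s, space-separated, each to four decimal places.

0.6700 -0.6080 -0.6270 -0.7570

o_n = [-0.4586, 0.0841, 1.0013]
J₁: ẑ×o_n = [-0.0841, -0.4586, 0.0000], ω = ẑ
J2: z=[0.0000, 0.0000, 1.0000] o=[-0.2377, -0.6902, 0.5900] → [-0.7743, -0.2209, 0.0000, 0.0000, 0.0000, 1.0000]
J3: z=[0.0000, 0.0000, 1.0000] o=[-0.2597, -0.0606, 1.0200] → [-0.1447, -0.1989, 0.0000, 0.0000, 0.0000, 1.0000]
J4: z=[-0.1908, 0.9816, 0.0000] o=[-0.3873, -0.0854, 1.5400] → [-0.5288, -0.1028, 0.0377, -0.1908, 0.9816, 0.0000]
q̇ = J⁺·V = [0.6700, -0.6080, -0.6270, -0.7570]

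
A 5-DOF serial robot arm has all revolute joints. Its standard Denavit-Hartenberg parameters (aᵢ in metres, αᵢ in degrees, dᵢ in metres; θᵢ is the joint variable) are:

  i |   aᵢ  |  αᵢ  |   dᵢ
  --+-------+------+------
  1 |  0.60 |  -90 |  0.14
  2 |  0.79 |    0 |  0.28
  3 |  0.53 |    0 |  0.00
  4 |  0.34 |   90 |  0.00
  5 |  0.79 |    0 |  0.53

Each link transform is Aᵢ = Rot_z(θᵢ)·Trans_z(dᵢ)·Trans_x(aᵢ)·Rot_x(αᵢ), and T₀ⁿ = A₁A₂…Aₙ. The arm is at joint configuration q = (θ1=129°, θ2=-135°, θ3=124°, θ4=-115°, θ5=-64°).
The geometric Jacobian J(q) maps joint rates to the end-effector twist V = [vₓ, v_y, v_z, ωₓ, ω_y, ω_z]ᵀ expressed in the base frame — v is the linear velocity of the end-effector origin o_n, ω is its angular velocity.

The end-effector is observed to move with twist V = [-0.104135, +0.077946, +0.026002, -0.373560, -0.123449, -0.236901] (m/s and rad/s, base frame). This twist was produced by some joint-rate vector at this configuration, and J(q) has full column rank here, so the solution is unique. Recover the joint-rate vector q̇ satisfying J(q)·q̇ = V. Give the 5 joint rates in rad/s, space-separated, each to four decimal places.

-0.3380 0.1120 0.3570 -0.1010 -0.1720

o_n = [0.5045, 0.0604, 1.0435]
J₁: ẑ×o_n = [-0.0604, 0.5045, 0.0000], ω = ẑ
J2: z=[-0.7771, -0.6293, 0.0000] o=[-0.3776, 0.4663, 0.1400] → [-0.5686, 0.7021, 0.8705, -0.7771, -0.6293, 0.0000]
J3: z=[-0.7771, -0.6293, 0.0000] o=[-0.2436, -0.1440, 0.6986] → [-0.2170, 0.2680, 0.3119, -0.7771, -0.6293, 0.0000]
J4: z=[-0.7771, -0.6293, 0.0000] o=[-0.5711, 0.2603, 0.7997] → [-0.1534, 0.1894, 0.8322, -0.7771, -0.6293, 0.0000]
J5: z=[0.5091, -0.6287, -0.5878] o=[-0.4453, 0.1050, 1.0748] → [-0.0065, -0.5423, 0.5744, 0.5091, -0.6287, -0.5878]
q̇ = J⁺·V = [-0.3380, 0.1120, 0.3570, -0.1010, -0.1720]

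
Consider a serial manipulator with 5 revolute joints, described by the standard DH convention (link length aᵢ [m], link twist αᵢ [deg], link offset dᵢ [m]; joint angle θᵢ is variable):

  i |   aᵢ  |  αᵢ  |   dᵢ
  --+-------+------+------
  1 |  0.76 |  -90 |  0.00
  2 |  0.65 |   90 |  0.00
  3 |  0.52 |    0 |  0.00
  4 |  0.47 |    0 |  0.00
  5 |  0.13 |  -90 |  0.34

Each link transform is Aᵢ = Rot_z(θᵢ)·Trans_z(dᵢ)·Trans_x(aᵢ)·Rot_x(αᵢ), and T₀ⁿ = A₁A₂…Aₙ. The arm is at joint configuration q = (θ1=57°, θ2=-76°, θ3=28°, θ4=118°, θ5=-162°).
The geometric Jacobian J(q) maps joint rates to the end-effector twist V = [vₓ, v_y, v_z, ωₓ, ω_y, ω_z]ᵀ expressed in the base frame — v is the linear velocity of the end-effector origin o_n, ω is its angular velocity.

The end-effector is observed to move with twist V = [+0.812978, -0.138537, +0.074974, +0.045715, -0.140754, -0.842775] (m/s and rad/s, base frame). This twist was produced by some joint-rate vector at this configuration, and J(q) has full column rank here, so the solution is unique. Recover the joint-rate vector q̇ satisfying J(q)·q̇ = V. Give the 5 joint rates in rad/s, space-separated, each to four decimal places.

o_n = [-0.0496, 0.7886, 0.9016]
J₁: ẑ×o_n = [-0.7886, -0.0496, 0.0000], ω = ẑ
J2: z=[-0.8387, 0.5446, 0.0000] o=[0.4139, 0.6374, 0.0000] → [0.4911, 0.7562, 0.1256, -0.8387, 0.5446, 0.0000]
J3: z=[-0.5285, -0.8138, 0.2419] o=[0.4996, 0.7693, 0.6307] → [-0.2252, 0.0103, -0.4571, -0.5285, -0.8138, 0.2419]
J4: z=[-0.5285, -0.8138, 0.2419] o=[0.3553, 0.9954, 1.0762] → [0.1921, -0.1902, -0.2202, -0.5285, -0.8138, 0.2419]
J5: z=[-0.5285, -0.8138, 0.2419] o=[0.0836, 1.0595, 0.6981] → [-0.1001, 0.0753, 0.0348, -0.5285, -0.8138, 0.2419]
q̇ = J⁺·V = [-0.8660, -0.1150, -0.4280, 0.4880, 0.0360]

-0.8660 -0.1150 -0.4280 0.4880 0.0360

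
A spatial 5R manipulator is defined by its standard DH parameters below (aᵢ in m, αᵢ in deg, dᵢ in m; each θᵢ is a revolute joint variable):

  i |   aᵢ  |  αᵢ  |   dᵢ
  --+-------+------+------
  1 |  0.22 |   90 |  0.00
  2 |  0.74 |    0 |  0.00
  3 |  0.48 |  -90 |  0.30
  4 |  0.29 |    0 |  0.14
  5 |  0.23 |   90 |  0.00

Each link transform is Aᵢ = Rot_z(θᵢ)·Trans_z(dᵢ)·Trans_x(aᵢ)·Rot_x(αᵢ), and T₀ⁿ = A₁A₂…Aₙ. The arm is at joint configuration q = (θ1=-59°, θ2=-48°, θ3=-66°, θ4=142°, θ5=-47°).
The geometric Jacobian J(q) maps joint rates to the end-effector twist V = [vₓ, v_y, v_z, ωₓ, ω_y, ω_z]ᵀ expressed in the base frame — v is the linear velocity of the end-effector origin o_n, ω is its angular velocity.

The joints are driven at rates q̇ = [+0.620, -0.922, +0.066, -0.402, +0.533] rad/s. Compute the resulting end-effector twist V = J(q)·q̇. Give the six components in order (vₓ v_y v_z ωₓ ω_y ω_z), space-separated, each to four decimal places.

0.0519 0.9884 -0.5236 0.7954 0.3383 0.5667

o_n = [0.4780, -0.5865, -0.8183]
J₁: ẑ×o_n = [0.5865, 0.4780, -0.0000], ω = ẑ
J2: z=[-0.8572, -0.5150, 0.0000] o=[0.1133, -0.1886, 0.0000] → [0.4215, -0.7014, 0.5289, -0.8572, -0.5150, 0.0000]
J3: z=[-0.8572, -0.5150, 0.0000] o=[0.3683, -0.6130, -0.5499] → [0.1382, -0.2300, 0.0338, -0.8572, -0.5150, 0.0000]
J4: z=[0.4705, -0.7831, -0.4067] o=[0.0106, -0.6002, -0.9884] → [-0.1277, -0.2702, 0.3724, 0.4705, -0.7831, -0.4067]
J5: z=[0.4705, -0.7831, -0.4067] o=[0.2774, -0.6975, -0.8366] → [0.0308, -0.0902, 0.2093, 0.4705, -0.7831, -0.4067]
V = J·q̇ = [0.0519, 0.9884, -0.5236, 0.7954, 0.3383, 0.5667]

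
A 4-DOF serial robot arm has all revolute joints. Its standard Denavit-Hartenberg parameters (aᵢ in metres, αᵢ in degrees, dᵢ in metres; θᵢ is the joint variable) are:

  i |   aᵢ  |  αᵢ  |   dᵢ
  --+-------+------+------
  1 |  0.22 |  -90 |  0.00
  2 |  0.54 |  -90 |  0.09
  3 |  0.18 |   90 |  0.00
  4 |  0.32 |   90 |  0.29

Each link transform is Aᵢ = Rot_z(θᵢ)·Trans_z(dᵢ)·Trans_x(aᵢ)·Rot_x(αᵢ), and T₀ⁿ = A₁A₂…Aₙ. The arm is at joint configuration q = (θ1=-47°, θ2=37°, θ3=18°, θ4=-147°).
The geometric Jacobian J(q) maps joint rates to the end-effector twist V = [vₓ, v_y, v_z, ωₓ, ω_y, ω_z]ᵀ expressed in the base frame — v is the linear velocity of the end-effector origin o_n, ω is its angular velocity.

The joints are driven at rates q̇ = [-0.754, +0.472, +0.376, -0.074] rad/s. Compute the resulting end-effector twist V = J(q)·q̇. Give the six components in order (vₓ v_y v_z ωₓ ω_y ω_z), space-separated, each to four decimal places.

-0.2295 -0.5920 -0.3322 0.1269 0.4528 -1.0405

o_n = [0.8062, -0.2882, -0.1891]
J₁: ẑ×o_n = [0.2882, 0.8062, -0.0000], ω = ẑ
J2: z=[0.7314, 0.6820, 0.0000] o=[0.1500, -0.1609, 0.0000] → [-0.1290, 0.1383, -0.5406, 0.7314, 0.6820, 0.0000]
J3: z=[-0.4104, 0.4401, -0.7986] o=[0.5100, -0.4149, -0.3250] → [0.1610, -0.1808, -0.1824, -0.4104, 0.4401, -0.7986]
J4: z=[0.8639, 0.4681, -0.1860] o=[0.5625, -0.5528, -0.4280] → [0.1610, -0.2517, 0.1146, 0.8639, 0.4681, -0.1860]
V = J·q̇ = [-0.2295, -0.5920, -0.3322, 0.1269, 0.4528, -1.0405]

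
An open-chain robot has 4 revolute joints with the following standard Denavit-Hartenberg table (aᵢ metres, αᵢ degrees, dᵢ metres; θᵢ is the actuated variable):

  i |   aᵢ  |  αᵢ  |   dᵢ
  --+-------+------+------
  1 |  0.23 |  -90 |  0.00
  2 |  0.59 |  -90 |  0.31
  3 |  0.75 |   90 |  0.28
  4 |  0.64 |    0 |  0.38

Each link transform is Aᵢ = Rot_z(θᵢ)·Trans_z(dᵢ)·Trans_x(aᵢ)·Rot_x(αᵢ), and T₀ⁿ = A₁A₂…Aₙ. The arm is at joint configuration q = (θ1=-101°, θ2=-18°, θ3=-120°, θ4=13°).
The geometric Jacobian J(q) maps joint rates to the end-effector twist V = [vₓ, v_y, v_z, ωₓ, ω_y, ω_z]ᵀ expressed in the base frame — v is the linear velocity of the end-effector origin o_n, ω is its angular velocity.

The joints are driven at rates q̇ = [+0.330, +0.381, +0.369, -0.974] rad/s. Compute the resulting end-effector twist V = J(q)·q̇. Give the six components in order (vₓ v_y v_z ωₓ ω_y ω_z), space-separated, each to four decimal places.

o_n = [1.2939, -0.2067, -0.5348]
J₁: ẑ×o_n = [0.2067, 1.2939, -0.0000], ω = ẑ
J2: z=[0.9816, -0.1908, 0.0000] o=[-0.0439, -0.2258, 0.0000] → [0.1020, 0.5250, 0.2740, 0.9816, -0.1908, 0.0000]
J3: z=[-0.0590, -0.3033, -0.9511] o=[0.1534, -0.8357, 0.1823] → [0.8158, -1.1270, 0.3089, -0.0590, -0.3033, -0.9511]
J4: z=[-0.3337, 0.9039, -0.2676] o=[0.8425, -0.6945, -0.1999] → [-0.1722, -0.2326, -0.5708, -0.3337, 0.9039, -0.2676]
V = J·q̇ = [0.5759, 0.4377, 0.7744, 0.6772, -1.0650, 0.2397]

0.5759 0.4377 0.7744 0.6772 -1.0650 0.2397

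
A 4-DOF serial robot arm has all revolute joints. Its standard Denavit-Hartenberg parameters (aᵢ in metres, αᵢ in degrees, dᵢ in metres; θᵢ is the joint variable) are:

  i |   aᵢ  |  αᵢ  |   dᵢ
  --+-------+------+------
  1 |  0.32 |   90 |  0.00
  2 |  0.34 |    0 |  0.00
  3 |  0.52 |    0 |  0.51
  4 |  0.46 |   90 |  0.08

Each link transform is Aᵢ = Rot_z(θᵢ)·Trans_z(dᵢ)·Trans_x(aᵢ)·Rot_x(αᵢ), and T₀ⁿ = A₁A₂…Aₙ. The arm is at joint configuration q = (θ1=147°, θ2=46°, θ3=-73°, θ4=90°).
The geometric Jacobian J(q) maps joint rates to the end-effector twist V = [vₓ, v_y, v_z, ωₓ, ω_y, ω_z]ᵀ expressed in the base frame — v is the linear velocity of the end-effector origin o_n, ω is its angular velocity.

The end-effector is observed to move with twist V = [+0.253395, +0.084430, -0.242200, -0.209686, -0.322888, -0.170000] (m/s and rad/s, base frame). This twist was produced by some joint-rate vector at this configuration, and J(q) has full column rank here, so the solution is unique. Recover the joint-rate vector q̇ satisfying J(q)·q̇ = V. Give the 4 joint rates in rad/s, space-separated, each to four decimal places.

-0.1700 0.3880 -0.9350 0.1620

o_n = [-0.7088, 1.1638, 0.4184]
J₁: ẑ×o_n = [-1.1638, -0.7088, 0.0000], ω = ẑ
J2: z=[0.5446, 0.8387, 0.0000] o=[-0.2684, 0.1743, 0.0000] → [0.3509, -0.2279, 0.9083, 0.5446, 0.8387, 0.0000]
J3: z=[0.5446, 0.8387, 0.0000] o=[-0.4665, 0.3029, 0.2446] → [0.1458, -0.0947, 0.6722, 0.5446, 0.8387, 0.0000]
J4: z=[0.5446, 0.8387, 0.0000] o=[-0.5773, 0.9830, 0.0085] → [0.3437, -0.2232, 0.2088, 0.5446, 0.8387, 0.0000]
q̇ = J⁺·V = [-0.1700, 0.3880, -0.9350, 0.1620]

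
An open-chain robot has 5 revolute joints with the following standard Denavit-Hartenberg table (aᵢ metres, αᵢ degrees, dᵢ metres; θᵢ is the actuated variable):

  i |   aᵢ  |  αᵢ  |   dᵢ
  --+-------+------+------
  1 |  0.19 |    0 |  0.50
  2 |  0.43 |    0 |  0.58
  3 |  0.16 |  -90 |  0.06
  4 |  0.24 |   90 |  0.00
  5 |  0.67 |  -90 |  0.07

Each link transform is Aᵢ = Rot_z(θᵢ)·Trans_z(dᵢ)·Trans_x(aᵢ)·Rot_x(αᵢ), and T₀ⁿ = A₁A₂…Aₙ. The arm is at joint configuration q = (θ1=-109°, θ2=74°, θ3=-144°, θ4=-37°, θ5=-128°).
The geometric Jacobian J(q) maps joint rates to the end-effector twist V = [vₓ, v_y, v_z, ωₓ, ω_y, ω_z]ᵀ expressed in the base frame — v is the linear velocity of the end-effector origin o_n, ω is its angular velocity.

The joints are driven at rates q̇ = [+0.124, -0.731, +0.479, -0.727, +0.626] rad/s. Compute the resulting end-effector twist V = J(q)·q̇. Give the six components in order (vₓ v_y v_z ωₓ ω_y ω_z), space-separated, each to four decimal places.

-0.3631 0.0301 0.0681 0.3640 0.7335 0.3719

o_n = [0.3010, 0.1019, 1.0921]
J₁: ẑ×o_n = [-0.1019, 0.3010, 0.0000], ω = ẑ
J2: z=[0.0000, 0.0000, 1.0000] o=[-0.0619, -0.1796, 0.5000] → [-0.2816, 0.3629, 0.0000, 0.0000, 0.0000, 1.0000]
J3: z=[0.0000, 0.0000, 1.0000] o=[0.2904, -0.4263, 1.0800] → [-0.5282, 0.0107, 0.0000, 0.0000, 0.0000, 1.0000]
J4: z=[0.0175, -0.9998, 0.0000] o=[0.1304, -0.4291, 1.1400] → [0.0479, 0.0008, 0.1799, 0.0175, -0.9998, 0.0000]
J5: z=[0.6017, 0.0105, 0.7986] o=[-0.0612, -0.4324, 1.2844] → [-0.4288, 0.4051, 0.3177, 0.6017, 0.0105, 0.7986]
V = J·q̇ = [-0.3631, 0.0301, 0.0681, 0.3640, 0.7335, 0.3719]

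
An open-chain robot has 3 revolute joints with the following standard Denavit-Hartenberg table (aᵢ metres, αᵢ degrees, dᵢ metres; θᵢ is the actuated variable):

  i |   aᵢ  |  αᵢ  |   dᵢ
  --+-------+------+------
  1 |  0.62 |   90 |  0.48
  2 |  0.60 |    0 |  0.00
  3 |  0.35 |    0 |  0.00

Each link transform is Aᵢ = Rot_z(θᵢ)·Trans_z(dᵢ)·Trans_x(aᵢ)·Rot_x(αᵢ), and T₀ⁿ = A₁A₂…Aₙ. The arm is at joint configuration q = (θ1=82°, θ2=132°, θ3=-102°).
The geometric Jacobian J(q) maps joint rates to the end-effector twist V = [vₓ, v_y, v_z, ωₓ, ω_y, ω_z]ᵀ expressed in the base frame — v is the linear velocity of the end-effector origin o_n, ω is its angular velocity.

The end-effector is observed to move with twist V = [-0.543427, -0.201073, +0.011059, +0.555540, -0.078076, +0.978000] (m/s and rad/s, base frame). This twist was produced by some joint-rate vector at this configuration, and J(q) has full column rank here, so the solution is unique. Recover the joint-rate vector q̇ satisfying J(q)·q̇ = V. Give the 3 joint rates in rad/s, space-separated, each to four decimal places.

0.9780 0.3960 0.1650

o_n = [0.0726, 0.5166, 1.1009]
J₁: ẑ×o_n = [-0.5166, 0.0726, 0.0000], ω = ẑ
J2: z=[0.9903, -0.1392, 0.0000] o=[0.0863, 0.6140, 0.4800] → [-0.0864, -0.6148, -0.0984, 0.9903, -0.1392, 0.0000]
J3: z=[0.9903, -0.1392, 0.0000] o=[0.0304, 0.2164, 0.9259] → [-0.0244, -0.1733, 0.3031, 0.9903, -0.1392, 0.0000]
q̇ = J⁺·V = [0.9780, 0.3960, 0.1650]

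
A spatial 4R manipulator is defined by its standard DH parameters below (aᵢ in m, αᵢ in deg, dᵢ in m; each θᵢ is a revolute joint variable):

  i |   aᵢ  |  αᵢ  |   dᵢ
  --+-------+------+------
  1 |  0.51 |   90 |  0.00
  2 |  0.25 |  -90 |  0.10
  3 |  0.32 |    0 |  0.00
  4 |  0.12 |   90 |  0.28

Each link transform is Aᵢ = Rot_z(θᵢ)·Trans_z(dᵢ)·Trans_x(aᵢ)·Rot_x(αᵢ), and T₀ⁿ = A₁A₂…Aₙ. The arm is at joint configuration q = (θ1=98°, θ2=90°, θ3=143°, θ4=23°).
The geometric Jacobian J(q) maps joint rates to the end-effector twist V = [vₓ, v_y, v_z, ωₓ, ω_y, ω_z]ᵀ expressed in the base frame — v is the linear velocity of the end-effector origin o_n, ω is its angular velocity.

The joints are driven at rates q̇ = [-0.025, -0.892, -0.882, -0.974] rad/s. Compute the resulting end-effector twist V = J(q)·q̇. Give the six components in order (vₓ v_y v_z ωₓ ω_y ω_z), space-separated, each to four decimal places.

-0.4168 -0.1654 0.4735 -1.1416 1.7138 -0.0250

o_n = [-0.1524, 0.2108, -0.1220]
J₁: ẑ×o_n = [-0.2108, -0.1524, 0.0000], ω = ẑ
J2: z=[0.9903, 0.1392, 0.0000] o=[-0.0710, 0.5050, 0.0000] → [-0.0170, 0.1208, -0.2800, 0.9903, 0.1392, 0.0000]
J3: z=[0.1392, -0.9903, 0.0000] o=[0.0280, 0.5190, 0.2500] → [0.3684, 0.0518, -0.2216, 0.1392, -0.9903, 0.0000]
J4: z=[0.1392, -0.9903, 0.0000] o=[-0.1627, 0.4922, -0.0056] → [0.1153, 0.0162, -0.0290, 0.1392, -0.9903, 0.0000]
V = J·q̇ = [-0.4168, -0.1654, 0.4735, -1.1416, 1.7138, -0.0250]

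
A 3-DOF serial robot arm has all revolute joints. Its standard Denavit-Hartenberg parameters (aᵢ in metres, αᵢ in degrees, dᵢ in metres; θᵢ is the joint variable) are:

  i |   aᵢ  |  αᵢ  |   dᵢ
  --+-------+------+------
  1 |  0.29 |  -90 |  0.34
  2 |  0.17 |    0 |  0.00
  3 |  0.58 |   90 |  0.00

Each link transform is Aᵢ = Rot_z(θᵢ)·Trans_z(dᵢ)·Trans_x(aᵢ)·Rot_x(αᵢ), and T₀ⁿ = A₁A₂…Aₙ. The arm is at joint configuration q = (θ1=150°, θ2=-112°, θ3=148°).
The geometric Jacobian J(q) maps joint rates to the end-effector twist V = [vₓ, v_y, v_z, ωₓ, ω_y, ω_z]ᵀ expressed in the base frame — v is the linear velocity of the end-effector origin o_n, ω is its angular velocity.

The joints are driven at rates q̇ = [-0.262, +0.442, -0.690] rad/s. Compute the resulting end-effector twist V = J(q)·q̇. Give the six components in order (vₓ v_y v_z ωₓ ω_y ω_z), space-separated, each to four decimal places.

-0.0424 0.2349 0.1445 0.1240 0.2148 -0.2620

o_n = [-0.6024, 0.3478, 0.1567]
J₁: ẑ×o_n = [-0.3478, -0.6024, 0.0000], ω = ẑ
J2: z=[-0.5000, -0.8660, 0.0000] o=[-0.2511, 0.1450, 0.3400] → [0.1587, -0.0916, -0.4055, -0.5000, -0.8660, 0.0000]
J3: z=[-0.5000, -0.8660, 0.0000] o=[-0.1960, 0.1132, 0.4976] → [0.2952, -0.1705, -0.4692, -0.5000, -0.8660, 0.0000]
V = J·q̇ = [-0.0424, 0.2349, 0.1445, 0.1240, 0.2148, -0.2620]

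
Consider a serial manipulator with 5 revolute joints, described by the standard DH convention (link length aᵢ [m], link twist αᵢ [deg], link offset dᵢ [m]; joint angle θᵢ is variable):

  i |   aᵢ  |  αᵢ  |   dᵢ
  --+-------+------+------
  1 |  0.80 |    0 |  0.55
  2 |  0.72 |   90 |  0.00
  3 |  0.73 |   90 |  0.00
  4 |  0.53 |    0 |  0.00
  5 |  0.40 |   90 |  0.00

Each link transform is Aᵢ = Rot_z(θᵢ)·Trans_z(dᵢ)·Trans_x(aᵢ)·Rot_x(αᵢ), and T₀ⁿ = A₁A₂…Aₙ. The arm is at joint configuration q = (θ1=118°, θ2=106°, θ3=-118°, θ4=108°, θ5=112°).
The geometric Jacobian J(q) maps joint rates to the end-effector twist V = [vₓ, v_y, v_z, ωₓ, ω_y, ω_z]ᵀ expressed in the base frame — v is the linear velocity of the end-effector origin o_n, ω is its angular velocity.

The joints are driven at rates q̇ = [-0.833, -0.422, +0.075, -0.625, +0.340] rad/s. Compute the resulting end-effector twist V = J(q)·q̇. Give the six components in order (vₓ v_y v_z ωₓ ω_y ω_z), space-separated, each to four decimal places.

0.2275 1.2714 -0.2226 -0.2331 -0.1209 -1.3888

o_n = [-0.9773, 0.4686, 0.3206]
J₁: ẑ×o_n = [-0.4686, -0.9773, 0.0000], ω = ẑ
J2: z=[0.0000, 0.0000, 1.0000] o=[-0.3756, 0.7064, 0.5500] → [0.2378, -0.6017, 0.0000, 0.0000, 0.0000, 1.0000]
J3: z=[-0.6947, 0.7193, 0.0000] o=[-0.8935, 0.2062, 0.5500] → [-0.1650, -0.1593, -0.1220, -0.6947, 0.7193, 0.0000]
J4: z=[0.6351, 0.6133, 0.4695] o=[-0.6470, 0.4443, -0.0946] → [0.2432, -0.4188, 0.2180, 0.6351, 0.6133, 0.4695]
J5: z=[0.6351, 0.6133, 0.4695] o=[-1.0524, 0.7535, 0.0501] → [0.2997, -0.1366, -0.2270, 0.6351, 0.6133, 0.4695]
V = J·q̇ = [0.2275, 1.2714, -0.2226, -0.2331, -0.1209, -1.3888]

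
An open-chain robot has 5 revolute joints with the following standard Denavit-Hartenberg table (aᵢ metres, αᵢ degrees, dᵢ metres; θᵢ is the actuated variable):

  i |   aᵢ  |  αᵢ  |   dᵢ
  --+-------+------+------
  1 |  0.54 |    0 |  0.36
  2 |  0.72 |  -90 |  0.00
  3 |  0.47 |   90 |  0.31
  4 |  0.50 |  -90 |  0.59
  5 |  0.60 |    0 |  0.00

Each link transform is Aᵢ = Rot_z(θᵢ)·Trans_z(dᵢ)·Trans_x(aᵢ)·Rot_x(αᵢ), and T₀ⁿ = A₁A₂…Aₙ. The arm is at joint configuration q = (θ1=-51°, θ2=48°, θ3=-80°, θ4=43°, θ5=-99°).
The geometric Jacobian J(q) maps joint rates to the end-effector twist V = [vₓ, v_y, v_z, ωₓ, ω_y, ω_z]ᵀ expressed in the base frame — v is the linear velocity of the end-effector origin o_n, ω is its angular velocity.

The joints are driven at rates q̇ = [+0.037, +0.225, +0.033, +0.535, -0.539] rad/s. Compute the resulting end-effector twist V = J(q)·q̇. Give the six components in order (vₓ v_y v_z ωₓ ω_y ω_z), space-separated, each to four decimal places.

o_n = [0.0595, 0.1828, 1.3207]
J₁: ẑ×o_n = [-0.1828, 0.0595, 0.0000], ω = ẑ
J2: z=[0.0000, 0.0000, 1.0000] o=[0.3398, -0.4197, 0.3600] → [-0.6025, -0.2803, 0.0000, 0.0000, 0.0000, 1.0000]
J3: z=[0.0523, 0.9986, 0.0000] o=[1.0588, -0.4573, 0.3600] → [0.9594, -0.0503, 1.0315, 0.0523, 0.9986, 0.0000]
J4: z=[-0.9835, 0.0515, 0.1736] o=[1.1566, -0.1520, 0.8229] → [-0.0325, 0.2991, -0.2728, -0.9835, 0.0515, 0.1736]
J5: z=[-0.0800, 0.7365, -0.6716] o=[0.6576, 0.2156, 1.2854] → [0.0040, 0.4045, 0.4431, -0.0800, 0.7365, -0.6716]
V = J·q̇ = [-0.1302, -0.1205, -0.3507, -0.4813, -0.3365, 0.7169]

-0.1302 -0.1205 -0.3507 -0.4813 -0.3365 0.7169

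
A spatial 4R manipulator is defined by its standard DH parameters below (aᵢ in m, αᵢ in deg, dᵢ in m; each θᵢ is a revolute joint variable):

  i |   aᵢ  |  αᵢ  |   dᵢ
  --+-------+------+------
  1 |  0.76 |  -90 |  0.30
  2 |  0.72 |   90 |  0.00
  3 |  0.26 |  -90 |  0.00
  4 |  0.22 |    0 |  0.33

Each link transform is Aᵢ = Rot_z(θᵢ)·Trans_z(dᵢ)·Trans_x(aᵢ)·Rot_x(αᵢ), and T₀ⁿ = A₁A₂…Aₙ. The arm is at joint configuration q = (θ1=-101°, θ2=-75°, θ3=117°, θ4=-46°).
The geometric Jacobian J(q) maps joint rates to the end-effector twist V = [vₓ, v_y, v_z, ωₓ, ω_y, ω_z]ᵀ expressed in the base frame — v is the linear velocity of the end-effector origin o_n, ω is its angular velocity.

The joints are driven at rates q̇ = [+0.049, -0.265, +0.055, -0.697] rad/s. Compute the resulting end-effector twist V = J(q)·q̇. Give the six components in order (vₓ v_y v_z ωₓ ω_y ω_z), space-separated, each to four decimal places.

-0.0568 0.1900 0.0402 0.0300 -0.1154 0.6631

o_n = [0.0864, -0.6982, 0.5714]
J₁: ẑ×o_n = [0.6982, 0.0864, -0.0000], ω = ẑ
J2: z=[0.9816, -0.1908, 0.0000] o=[-0.1450, -0.7460, 0.3000] → [-0.0518, -0.2664, 0.0911, 0.9816, -0.1908, 0.0000]
J3: z=[0.1843, 0.9482, 0.2588] o=[-0.1806, -0.9290, 0.9955] → [-0.4618, 0.1473, -0.2106, 0.1843, 0.9482, 0.2588]
J4: z=[-0.4016, 0.3130, -0.8606] o=[0.0527, -0.9432, 0.8815] → [0.1138, -0.1536, -0.1090, -0.4016, 0.3130, -0.8606]
V = J·q̇ = [-0.0568, 0.1900, 0.0402, 0.0300, -0.1154, 0.6631]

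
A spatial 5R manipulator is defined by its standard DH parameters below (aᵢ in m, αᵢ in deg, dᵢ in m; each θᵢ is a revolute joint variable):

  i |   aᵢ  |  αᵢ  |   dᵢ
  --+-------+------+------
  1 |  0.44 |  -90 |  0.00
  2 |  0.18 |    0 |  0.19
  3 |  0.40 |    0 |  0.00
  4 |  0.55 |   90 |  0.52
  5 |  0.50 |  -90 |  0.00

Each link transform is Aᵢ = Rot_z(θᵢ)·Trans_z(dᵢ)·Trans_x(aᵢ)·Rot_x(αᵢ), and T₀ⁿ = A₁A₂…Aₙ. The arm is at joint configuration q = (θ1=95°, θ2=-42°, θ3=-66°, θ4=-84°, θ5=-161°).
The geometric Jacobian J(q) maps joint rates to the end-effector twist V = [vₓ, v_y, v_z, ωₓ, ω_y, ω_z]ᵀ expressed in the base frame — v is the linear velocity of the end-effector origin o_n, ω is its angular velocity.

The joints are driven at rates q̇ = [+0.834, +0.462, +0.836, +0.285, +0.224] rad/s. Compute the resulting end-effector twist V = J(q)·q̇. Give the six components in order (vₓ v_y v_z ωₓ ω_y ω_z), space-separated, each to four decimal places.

o_n = [-0.5778, 0.3255, 0.4848]
J₁: ẑ×o_n = [-0.3255, -0.5778, 0.0000], ω = ẑ
J2: z=[-0.9962, -0.0872, 0.0000] o=[-0.0383, 0.4383, 0.0000] → [-0.0423, 0.4830, 0.0654, -0.9962, -0.0872, 0.0000]
J3: z=[-0.9962, -0.0872, 0.0000] o=[-0.2393, 0.5550, 0.1204] → [-0.0318, 0.3630, 0.1992, -0.9962, -0.0872, 0.0000]
J4: z=[-0.9962, -0.0872, 0.0000] o=[-0.2285, 0.4319, 0.5009] → [0.0014, -0.0160, 0.0756, -0.9962, -0.0872, 0.0000]
J5: z=[-0.0181, 0.2071, -0.9781] o=[-0.6996, -0.1494, 0.3865] → [0.4848, -0.1174, -0.0338, -0.0181, 0.2071, -0.9781]
V = J·q̇ = [-0.2085, 0.0138, 0.2107, -1.5810, -0.0916, 0.6149]

-0.2085 0.0138 0.2107 -1.5810 -0.0916 0.6149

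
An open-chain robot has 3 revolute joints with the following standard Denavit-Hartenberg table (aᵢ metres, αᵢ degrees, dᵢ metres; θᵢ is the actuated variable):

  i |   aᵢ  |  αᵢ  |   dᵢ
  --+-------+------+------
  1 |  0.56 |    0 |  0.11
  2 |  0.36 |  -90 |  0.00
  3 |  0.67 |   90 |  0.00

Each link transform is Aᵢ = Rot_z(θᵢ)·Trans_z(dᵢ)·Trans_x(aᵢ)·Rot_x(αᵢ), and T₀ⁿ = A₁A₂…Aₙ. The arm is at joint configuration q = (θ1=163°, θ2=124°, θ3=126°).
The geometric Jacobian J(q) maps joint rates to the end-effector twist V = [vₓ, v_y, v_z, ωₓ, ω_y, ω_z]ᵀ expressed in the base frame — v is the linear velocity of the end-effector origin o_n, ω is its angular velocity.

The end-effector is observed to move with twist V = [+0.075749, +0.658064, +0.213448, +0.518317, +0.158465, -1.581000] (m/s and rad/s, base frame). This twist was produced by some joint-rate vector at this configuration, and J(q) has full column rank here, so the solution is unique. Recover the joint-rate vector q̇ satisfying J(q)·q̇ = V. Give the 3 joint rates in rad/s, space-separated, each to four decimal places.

-0.6750 -0.9060 0.5420

o_n = [-0.5454, 0.1961, -0.4320]
J₁: ẑ×o_n = [-0.1961, -0.5454, 0.0000], ω = ẑ
J2: z=[0.0000, 0.0000, 1.0000] o=[-0.5355, 0.1637, 0.1100] → [-0.0323, -0.0099, 0.0000, 0.0000, 0.0000, 1.0000]
J3: z=[0.9563, 0.2924, 0.0000] o=[-0.4303, -0.1805, 0.1100] → [-0.1585, 0.5184, 0.3938, 0.9563, 0.2924, 0.0000]
q̇ = J⁺·V = [-0.6750, -0.9060, 0.5420]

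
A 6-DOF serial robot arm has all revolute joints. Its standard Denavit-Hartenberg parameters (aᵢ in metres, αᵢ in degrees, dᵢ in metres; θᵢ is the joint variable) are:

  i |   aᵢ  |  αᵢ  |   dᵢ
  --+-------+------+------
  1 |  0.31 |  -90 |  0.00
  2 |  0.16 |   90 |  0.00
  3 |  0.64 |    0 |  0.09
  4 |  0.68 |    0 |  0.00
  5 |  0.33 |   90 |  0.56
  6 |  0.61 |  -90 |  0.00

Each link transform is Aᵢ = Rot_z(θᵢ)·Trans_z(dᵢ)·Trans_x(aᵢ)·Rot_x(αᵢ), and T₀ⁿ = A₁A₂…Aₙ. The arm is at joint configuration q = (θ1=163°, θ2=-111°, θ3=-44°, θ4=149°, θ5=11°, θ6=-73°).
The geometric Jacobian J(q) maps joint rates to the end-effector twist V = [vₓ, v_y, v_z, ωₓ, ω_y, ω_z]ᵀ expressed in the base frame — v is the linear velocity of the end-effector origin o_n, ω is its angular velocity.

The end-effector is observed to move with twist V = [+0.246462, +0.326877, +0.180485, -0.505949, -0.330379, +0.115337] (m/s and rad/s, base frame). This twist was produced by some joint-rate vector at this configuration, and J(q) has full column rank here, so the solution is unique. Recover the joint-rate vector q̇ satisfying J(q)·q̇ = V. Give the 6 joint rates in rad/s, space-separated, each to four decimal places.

o_n = [-0.3567, -0.5907, 0.1829]
J₁: ẑ×o_n = [0.5907, -0.3567, 0.0000], ω = ẑ
J2: z=[-0.2924, -0.9563, 0.0000] o=[-0.2965, 0.0906, 0.0000] → [-0.1749, 0.0535, 0.1416, -0.2924, -0.9563, 0.0000]
J3: z=[0.8928, -0.2730, -0.3584] o=[-0.2416, 0.0739, 0.1494] → [-0.2473, 0.0113, -0.6247, 0.8928, -0.2730, -0.3584]
J4: z=[0.8928, -0.2730, -0.3584] o=[0.1265, 0.4262, 0.5469] → [-0.2651, 0.4981, -1.0398, 0.8928, -0.2730, -0.3584]
J5: z=[0.8928, -0.2730, -0.3584] o=[-0.1259, -0.1835, 0.3826] → [-0.0914, 0.2610, -0.4266, 0.8928, -0.2730, -0.3584]
J6: z=[0.1799, -0.5134, 0.8391] o=[0.2378, -0.6048, 0.0469] → [-0.0817, -0.5233, -0.3027, 0.1799, -0.5134, 0.8391]
q̇ = J⁺·V = [0.5270, 0.7190, -0.4740, 0.4610, -0.2010, -0.5820]

0.5270 0.7190 -0.4740 0.4610 -0.2010 -0.5820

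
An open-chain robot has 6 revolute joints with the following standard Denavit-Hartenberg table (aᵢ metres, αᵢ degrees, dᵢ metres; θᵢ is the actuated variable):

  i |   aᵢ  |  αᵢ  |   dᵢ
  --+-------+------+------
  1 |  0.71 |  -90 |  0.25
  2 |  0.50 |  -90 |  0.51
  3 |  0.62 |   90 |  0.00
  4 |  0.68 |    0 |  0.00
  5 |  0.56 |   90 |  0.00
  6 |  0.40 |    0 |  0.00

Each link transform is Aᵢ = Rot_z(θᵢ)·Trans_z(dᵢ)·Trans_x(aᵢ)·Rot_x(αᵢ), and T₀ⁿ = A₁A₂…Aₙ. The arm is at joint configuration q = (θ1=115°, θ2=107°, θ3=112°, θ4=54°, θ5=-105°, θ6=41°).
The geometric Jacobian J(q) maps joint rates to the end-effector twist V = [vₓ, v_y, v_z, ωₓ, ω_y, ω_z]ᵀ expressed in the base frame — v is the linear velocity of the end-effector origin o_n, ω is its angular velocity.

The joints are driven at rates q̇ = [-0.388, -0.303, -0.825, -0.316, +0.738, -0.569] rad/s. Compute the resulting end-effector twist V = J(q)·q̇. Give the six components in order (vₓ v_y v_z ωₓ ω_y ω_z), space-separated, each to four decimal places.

o_n = [0.6106, 1.1434, 0.0638]
J₁: ẑ×o_n = [-1.1434, 0.6106, 0.0000], ω = ẑ
J2: z=[-0.9063, -0.4226, 0.0000] o=[-0.3001, 0.6435, 0.2500] → [0.0787, -0.1688, -0.0682, -0.9063, -0.4226, 0.0000]
J3: z=[0.4042, -0.8667, 0.2924] o=[-0.7005, 0.2955, -0.2282] → [-0.5009, 0.2654, 1.4791, 0.4042, -0.8667, 0.2924]
J4: z=[0.4541, -0.0874, -0.8867] o=[-0.2082, 0.5999, -0.0060] → [0.4758, -0.7577, 0.3183, 0.4541, -0.0874, -0.8867]
J5: z=[0.4541, -0.0874, -0.8867] o=[0.3315, 0.3194, 0.2980] → [0.7511, -0.1412, 0.3985, 0.4541, -0.0874, -0.8867]
J6: z=[-0.8714, 0.1638, -0.4624] o=[0.4354, 0.8697, 0.2970] → [0.0884, -0.2842, -0.2672, -0.8714, 0.1638, -0.4624]
V = J·q̇ = [1.1867, -0.1077, -0.8540, 0.6286, 0.7130, -0.7403]

1.1867 -0.1077 -0.8540 0.6286 0.7130 -0.7403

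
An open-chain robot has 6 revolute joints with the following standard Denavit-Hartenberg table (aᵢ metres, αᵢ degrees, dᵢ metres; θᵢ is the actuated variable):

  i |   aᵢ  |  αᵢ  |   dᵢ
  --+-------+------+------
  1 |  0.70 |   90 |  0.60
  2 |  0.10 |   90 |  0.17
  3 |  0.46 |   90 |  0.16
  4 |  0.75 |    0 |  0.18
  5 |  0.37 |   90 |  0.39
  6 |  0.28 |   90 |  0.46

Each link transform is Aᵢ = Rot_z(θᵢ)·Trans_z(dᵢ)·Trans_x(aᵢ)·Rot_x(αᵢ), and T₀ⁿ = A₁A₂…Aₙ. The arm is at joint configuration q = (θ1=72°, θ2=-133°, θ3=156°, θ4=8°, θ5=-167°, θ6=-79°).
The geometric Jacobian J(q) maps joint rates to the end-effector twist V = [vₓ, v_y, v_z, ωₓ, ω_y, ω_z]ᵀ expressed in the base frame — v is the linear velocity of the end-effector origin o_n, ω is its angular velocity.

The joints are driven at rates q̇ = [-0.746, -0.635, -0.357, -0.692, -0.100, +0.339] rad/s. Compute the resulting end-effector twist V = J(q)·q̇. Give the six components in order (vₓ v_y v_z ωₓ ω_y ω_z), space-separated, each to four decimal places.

o_n = [0.8378, 0.3101, 1.2381]
J₁: ẑ×o_n = [-0.3101, 0.8378, 0.0000], ω = ẑ
J2: z=[0.9511, -0.3090, 0.0000] o=[0.2163, 0.6657, 0.6000] → [-0.1972, -0.6068, -0.1462, 0.9511, -0.3090, 0.0000]
J3: z=[-0.2260, -0.6956, 0.6820] o=[0.3569, 0.5483, 0.5269] → [-0.3322, 0.4887, 0.3883, -0.2260, -0.6956, 0.6820]
J4: z=[0.7831, -0.5461, -0.2975] o=[0.5873, 0.6518, 0.9433] → [-0.2626, -0.3054, -0.1308, 0.7831, -0.5461, -0.2975]
J5: z=[0.7831, -0.5461, -0.2975] o=[1.1349, 0.8276, 1.4572] → [-0.0343, 0.2600, -0.5676, 0.7831, -0.5461, -0.2975]
J6: z=[-0.4186, -0.8167, 0.3973] o=[1.2702, 0.5456, 1.0200] → [-0.0846, -0.0805, -0.2545, -0.4186, -0.8167, 0.3973]
V = J·q̇ = [0.6316, -0.2561, 0.0152, -1.2854, 0.6002, -0.6192]

0.6316 -0.2561 0.0152 -1.2854 0.6002 -0.6192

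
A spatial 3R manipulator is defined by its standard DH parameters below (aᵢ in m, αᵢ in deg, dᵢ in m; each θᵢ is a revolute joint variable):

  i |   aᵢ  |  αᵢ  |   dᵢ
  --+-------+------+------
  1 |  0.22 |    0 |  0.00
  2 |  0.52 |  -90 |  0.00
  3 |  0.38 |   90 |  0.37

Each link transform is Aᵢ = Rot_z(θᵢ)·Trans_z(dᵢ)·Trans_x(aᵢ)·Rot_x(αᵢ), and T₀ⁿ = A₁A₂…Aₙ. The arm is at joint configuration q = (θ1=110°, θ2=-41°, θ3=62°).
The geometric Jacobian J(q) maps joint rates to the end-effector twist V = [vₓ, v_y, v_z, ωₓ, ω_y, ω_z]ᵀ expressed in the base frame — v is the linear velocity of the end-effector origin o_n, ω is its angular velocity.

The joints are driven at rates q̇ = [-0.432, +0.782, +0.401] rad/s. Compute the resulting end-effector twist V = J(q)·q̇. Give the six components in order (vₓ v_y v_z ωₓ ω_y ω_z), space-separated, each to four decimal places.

o_n = [-0.1704, 0.9913, -0.3355]
J₁: ẑ×o_n = [-0.9913, -0.1704, 0.0000], ω = ẑ
J2: z=[0.0000, 0.0000, 1.0000] o=[-0.0752, 0.2067, 0.0000] → [-0.7846, -0.0951, 0.0000, 0.0000, 0.0000, 1.0000]
J3: z=[-0.9336, 0.3584, 0.0000] o=[0.1111, 0.6922, 0.0000] → [-0.1202, -0.3132, -0.1784, -0.9336, 0.3584, 0.0000]
V = J·q̇ = [-0.2335, -0.1264, -0.0715, -0.3744, 0.1437, 0.3500]

-0.2335 -0.1264 -0.0715 -0.3744 0.1437 0.3500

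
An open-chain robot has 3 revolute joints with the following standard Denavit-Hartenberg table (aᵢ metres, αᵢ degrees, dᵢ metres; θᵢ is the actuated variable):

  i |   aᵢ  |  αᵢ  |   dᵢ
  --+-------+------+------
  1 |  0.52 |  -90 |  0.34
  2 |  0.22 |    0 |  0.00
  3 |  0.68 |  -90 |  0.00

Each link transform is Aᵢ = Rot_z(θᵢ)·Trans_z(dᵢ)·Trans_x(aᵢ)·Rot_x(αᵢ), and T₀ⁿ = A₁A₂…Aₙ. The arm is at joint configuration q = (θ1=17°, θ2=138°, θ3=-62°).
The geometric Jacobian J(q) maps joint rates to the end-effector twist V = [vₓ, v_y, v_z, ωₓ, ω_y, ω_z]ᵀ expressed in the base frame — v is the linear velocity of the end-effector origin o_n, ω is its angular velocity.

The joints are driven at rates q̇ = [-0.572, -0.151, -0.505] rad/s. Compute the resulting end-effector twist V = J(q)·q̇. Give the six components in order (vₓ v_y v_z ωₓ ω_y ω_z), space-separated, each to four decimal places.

0.5223 -0.1520 0.0832 0.1918 -0.6273 -0.5720

o_n = [0.4982, 0.1523, -0.4670]
J₁: ẑ×o_n = [-0.1523, 0.4982, 0.0000], ω = ẑ
J2: z=[-0.2924, 0.9563, 0.0000] o=[0.4973, 0.1520, 0.3400] → [-0.7717, -0.2359, -0.0010, -0.2924, 0.9563, 0.0000]
J3: z=[-0.2924, 0.9563, 0.0000] o=[0.3409, 0.1042, 0.1928] → [-0.6310, -0.1929, -0.1645, -0.2924, 0.9563, 0.0000]
V = J·q̇ = [0.5223, -0.1520, 0.0832, 0.1918, -0.6273, -0.5720]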